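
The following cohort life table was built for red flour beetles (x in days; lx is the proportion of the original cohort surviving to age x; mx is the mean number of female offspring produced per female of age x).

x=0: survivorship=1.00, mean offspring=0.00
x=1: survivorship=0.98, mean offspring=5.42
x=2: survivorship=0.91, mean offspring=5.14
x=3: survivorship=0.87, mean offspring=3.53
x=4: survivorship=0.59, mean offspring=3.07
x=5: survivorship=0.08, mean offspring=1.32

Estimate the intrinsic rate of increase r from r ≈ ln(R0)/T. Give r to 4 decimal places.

1.2806

R0 = Σ lx·mx = 0 + 5.3116 + 4.6774 + 3.0711 + 1.8113 + 0.1056 = 14.977
Σ x·lx·mx = 31.6529; T = 31.6529/14.977 = 2.11343…
r ≈ ln(R0)/T = ln(14.977)/2.11343… = 1.280625… → 1.2806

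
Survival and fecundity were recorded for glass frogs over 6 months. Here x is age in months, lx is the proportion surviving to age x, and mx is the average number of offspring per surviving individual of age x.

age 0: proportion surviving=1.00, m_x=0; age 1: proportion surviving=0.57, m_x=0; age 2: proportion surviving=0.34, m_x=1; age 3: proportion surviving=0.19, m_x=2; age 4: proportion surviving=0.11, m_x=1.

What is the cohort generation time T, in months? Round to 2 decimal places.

2.72

lx·mx: 0, 0, 0.34, 0.38, 0.11 → R0 = 0.83
x·lx·mx: 0, 0, 0.68, 1.14, 0.44 → Σ = 2.26
T = 2.26 / 0.83 = 2.722892… → 2.72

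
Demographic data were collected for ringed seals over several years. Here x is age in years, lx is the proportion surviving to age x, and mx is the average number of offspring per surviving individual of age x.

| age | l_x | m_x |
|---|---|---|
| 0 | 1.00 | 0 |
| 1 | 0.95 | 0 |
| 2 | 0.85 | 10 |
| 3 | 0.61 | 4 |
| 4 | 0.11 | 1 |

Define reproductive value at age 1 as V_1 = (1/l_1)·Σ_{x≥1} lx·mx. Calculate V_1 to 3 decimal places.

11.632

lx·mx for x ≥ 1: 0, 8.5, 2.44, 0.11 → sum = 11.05
V_1 = 11.05 / l_1 = 11.05 / 0.95 = 11.631579… → 11.632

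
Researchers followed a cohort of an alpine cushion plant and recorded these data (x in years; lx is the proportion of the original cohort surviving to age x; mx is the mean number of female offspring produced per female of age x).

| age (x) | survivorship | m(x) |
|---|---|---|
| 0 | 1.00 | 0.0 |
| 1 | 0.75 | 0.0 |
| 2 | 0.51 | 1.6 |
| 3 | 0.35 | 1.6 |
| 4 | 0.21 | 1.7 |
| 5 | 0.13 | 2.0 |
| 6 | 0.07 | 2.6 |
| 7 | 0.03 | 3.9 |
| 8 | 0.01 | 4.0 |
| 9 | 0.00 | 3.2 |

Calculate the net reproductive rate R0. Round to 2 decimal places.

lx·mx by age: 0, 0, 0.816, 0.56, 0.357, 0.26, 0.182, 0.117, 0.04, 0
R0 = Σ lx·mx = 2.332 → 2.33

2.33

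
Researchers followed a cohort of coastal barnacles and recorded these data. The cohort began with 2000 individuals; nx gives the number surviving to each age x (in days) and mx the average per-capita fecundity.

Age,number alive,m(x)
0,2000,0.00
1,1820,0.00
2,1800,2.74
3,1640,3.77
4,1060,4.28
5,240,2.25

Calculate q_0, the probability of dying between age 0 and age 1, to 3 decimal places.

lx = nx/n0 = nx/2000: 1, 0.91, 0.9, 0.82, 0.53, 0.12
q_0 = (l_0 − l_1) / l_0 = (1 − 0.91) / 1
     = 0.09 / 1 = 0.09 → 0.090

0.090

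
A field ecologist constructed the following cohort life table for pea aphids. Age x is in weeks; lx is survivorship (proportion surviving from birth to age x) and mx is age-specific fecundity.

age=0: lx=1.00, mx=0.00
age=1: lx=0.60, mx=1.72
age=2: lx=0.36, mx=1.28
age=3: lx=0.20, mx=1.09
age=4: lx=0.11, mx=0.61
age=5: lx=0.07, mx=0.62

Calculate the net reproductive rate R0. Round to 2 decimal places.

lx·mx by age: 0, 1.032, 0.4608, 0.218, 0.0671, 0.0434
R0 = Σ lx·mx = 1.8213 → 1.82

1.82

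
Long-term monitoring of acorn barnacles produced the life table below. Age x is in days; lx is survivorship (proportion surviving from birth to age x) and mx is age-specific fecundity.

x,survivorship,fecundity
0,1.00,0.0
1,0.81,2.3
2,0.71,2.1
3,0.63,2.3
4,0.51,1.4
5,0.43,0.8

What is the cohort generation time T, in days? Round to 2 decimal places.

lx·mx: 0, 1.863, 1.491, 1.449, 0.714, 0.344 → R0 = 5.861
x·lx·mx: 0, 1.863, 2.982, 4.347, 2.856, 1.72 → Σ = 13.768
T = 13.768 / 5.861 = 2.349087… → 2.35

2.35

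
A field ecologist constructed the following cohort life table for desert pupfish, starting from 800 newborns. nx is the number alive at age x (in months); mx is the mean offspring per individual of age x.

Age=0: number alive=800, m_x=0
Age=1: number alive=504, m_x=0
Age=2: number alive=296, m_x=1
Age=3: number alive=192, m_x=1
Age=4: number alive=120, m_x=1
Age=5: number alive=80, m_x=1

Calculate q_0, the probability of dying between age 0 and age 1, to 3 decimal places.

0.370

lx = nx/n0 = nx/800: 1, 0.63, 0.37, 0.24, 0.15, 0.1
q_0 = (l_0 − l_1) / l_0 = (1 − 0.63) / 1
     = 0.37 / 1 = 0.37 → 0.370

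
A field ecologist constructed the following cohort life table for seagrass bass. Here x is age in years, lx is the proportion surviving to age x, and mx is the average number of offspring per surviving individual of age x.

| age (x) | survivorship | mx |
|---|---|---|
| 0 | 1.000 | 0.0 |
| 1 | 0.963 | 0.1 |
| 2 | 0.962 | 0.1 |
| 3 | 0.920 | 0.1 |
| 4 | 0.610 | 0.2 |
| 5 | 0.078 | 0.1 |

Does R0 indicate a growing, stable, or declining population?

declining

R0 = Σ lx·mx = 0 + 0.0963 + 0.0962 + 0.092 + 0.122 + 0.0078 = 0.4143
R0 < 1, so the population is declining.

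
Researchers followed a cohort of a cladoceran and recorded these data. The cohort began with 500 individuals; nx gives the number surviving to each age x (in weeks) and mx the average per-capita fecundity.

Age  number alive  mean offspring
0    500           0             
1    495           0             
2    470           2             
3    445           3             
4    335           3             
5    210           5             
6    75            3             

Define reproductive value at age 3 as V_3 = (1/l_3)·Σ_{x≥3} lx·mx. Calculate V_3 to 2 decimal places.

lx = nx/n0 = nx/500: 1, 0.99, 0.94, 0.89, 0.67, 0.42, 0.15
lx·mx for x ≥ 3: 2.67, 2.01, 2.1, 0.45 → sum = 7.23
V_3 = 7.23 / l_3 = 7.23 / 0.89 = 8.123596… → 8.12

8.12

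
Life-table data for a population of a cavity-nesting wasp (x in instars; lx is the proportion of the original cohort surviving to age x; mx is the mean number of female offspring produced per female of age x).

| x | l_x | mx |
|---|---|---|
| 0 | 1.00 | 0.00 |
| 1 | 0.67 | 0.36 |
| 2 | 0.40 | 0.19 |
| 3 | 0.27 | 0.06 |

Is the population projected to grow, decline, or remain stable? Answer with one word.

R0 = Σ lx·mx = 0 + 0.2412 + 0.076 + 0.0162 = 0.3334
R0 < 1, so the population is declining.

declining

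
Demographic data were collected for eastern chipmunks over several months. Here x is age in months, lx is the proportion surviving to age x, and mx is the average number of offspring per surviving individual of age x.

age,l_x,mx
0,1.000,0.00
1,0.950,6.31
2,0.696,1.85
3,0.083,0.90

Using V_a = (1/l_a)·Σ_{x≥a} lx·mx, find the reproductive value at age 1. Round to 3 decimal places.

7.744

lx·mx for x ≥ 1: 5.9945, 1.2876, 0.0747 → sum = 7.3568
V_1 = 7.3568 / l_1 = 7.3568 / 0.95 = 7.744 → 7.744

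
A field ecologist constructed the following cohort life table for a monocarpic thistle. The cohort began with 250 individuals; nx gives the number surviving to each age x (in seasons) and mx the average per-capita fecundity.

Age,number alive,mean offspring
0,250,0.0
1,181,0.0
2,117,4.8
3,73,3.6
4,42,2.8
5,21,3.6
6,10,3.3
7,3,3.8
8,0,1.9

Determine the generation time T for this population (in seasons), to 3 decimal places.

2.860

lx = nx/n0 = nx/250: 1, 0.724, 0.468, 0.292, 0.168, 0.084, 0.04, 0.012, 0
lx·mx: 0, 0, 2.2464, 1.0512, 0.4704, 0.3024, 0.132, 0.0456, 0 → R0 = 4.248
x·lx·mx: 0, 0, 4.4928, 3.1536, 1.8816, 1.512, 0.792, 0.3192, 0 → Σ = 12.1512
T = 12.1512 / 4.248 = 2.860452… → 2.860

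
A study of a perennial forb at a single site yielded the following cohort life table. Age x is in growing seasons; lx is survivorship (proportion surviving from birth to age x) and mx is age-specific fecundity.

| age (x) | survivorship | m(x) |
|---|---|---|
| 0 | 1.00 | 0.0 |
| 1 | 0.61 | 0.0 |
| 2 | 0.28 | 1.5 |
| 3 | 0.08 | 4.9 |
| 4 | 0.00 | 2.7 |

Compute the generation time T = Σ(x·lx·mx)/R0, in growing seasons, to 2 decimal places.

lx·mx: 0, 0, 0.42, 0.392, 0 → R0 = 0.812
x·lx·mx: 0, 0, 0.84, 1.176, 0 → Σ = 2.016
T = 2.016 / 0.812 = 2.482759… → 2.48

2.48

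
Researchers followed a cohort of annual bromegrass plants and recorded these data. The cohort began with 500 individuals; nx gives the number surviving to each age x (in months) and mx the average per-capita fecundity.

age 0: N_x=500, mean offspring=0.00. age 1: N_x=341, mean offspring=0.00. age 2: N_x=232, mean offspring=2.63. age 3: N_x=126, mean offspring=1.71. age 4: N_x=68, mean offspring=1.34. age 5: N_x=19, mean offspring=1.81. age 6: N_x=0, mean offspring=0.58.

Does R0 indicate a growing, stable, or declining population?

lx = nx/n0 = nx/500: 1, 0.682, 0.464, 0.252, 0.136, 0.038, 0
R0 = Σ lx·mx = 0 + 0 + 1.22032 + 0.43092 + 0.18224 + 0.06878 + 0 = 1.90226
R0 > 1, so the population is growing.

growing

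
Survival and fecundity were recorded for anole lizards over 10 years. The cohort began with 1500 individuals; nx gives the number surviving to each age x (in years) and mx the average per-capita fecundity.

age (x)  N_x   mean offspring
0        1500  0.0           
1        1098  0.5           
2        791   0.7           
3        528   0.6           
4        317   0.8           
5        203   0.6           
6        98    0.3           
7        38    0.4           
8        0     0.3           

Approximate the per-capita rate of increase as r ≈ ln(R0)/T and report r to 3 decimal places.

lx = nx/n0 = nx/1500: 1, 0.732, 0.52733…, 0.352, 0.21133…, 0.13533…, 0.06533…, 0.02533…, 0
R0 = Σ lx·mx = 0 + 0.366 + 0.36913… + 0.2112 + 0.16907… + 0.0812… + 0.0196… + 0.01013… + 0 = 1.226333…
Σ x·lx·mx = 3.008667…; T = 3.008667…/1.226333… = 2.45338…
r ≈ ln(R0)/T = ln(1.226333…)/2.45338… = 0.08316… → 0.083

0.083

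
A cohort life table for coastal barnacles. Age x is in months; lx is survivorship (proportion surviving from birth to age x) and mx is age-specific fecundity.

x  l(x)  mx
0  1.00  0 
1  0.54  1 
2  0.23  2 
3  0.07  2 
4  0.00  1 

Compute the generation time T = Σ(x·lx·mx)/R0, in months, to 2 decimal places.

lx·mx: 0, 0.54, 0.46, 0.14, 0 → R0 = 1.14
x·lx·mx: 0, 0.54, 0.92, 0.42, 0 → Σ = 1.88
T = 1.88 / 1.14 = 1.649123… → 1.65

1.65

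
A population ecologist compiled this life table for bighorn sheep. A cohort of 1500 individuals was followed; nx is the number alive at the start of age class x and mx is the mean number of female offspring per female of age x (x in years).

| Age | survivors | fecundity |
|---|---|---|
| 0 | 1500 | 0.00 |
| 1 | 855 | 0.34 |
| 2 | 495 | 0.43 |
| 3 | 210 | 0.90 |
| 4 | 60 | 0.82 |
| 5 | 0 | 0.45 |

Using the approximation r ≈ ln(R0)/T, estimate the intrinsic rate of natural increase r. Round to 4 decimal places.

-0.3529

lx = nx/n0 = nx/1500: 1, 0.57, 0.33, 0.14, 0.04, 0
R0 = Σ lx·mx = 0 + 0.1938 + 0.1419 + 0.126 + 0.0328 + 0 = 0.4945
Σ x·lx·mx = 0.9868; T = 0.9868/0.4945 = 1.99555…
r ≈ ln(R0)/T = ln(0.4945)/1.99555… = -0.352889… → -0.3529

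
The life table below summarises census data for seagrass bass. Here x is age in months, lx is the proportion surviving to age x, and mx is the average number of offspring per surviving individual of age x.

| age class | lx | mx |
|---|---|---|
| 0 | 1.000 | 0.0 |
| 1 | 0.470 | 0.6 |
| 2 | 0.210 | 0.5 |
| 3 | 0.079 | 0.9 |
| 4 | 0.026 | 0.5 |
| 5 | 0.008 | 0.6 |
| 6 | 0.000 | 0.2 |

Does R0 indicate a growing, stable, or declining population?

declining

R0 = Σ lx·mx = 0 + 0.282 + 0.105 + 0.0711 + 0.013 + 0.0048 + 0 = 0.4759
R0 < 1, so the population is declining.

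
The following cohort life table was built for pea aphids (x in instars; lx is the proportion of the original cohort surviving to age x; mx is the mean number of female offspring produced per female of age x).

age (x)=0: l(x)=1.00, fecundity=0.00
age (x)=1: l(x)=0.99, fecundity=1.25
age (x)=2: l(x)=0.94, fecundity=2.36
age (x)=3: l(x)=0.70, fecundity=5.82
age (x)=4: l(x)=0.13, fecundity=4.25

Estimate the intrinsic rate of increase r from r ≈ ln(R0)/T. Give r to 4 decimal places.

0.8400

R0 = Σ lx·mx = 0 + 1.2375 + 2.2184 + 4.074 + 0.5525 = 8.0824
Σ x·lx·mx = 20.1063; T = 20.1063/8.0824 = 2.48766…
r ≈ ln(R0)/T = ln(8.0824)/2.48766… = 0.84002… → 0.8400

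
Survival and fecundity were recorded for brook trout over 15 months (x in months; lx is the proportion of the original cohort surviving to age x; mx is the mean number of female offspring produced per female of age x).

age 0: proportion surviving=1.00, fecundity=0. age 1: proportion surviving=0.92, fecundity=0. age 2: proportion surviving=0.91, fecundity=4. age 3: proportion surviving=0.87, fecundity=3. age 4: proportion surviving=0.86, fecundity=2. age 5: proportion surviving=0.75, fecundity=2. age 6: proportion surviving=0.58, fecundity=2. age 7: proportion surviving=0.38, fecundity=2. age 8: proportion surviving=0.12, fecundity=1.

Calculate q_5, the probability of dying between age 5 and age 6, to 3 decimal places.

0.227

q_5 = (l_5 − l_6) / l_5 = (0.75 − 0.58) / 0.75
     = 0.17 / 0.75 = 0.226667… → 0.227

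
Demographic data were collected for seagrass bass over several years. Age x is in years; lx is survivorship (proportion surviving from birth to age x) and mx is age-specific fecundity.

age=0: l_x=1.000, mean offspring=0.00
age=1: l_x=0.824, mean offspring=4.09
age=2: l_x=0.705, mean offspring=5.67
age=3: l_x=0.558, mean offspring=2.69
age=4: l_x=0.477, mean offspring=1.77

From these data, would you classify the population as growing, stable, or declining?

growing

R0 = Σ lx·mx = 0 + 3.37016 + 3.99735 + 1.50102 + 0.84429 = 9.71282
R0 > 1, so the population is growing.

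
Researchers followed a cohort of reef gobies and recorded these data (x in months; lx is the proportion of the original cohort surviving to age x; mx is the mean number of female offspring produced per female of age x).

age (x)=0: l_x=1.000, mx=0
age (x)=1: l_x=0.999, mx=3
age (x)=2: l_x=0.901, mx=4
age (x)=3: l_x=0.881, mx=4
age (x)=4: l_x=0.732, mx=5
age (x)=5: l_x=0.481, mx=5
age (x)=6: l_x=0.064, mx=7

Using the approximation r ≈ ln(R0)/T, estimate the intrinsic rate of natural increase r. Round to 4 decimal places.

0.9332

R0 = Σ lx·mx = 0 + 2.997 + 3.604 + 3.524 + 3.66 + 2.405 + 0.448 = 16.638
Σ x·lx·mx = 50.13; T = 50.13/16.638 = 3.01298…
r ≈ ln(R0)/T = ln(16.638)/3.01298… = 0.933191… → 0.9332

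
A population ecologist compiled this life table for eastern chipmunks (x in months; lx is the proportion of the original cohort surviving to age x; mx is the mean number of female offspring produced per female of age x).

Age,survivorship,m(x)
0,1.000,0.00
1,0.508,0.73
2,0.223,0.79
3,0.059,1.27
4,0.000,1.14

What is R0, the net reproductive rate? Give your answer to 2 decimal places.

lx·mx by age: 0, 0.37084, 0.17617, 0.07493, 0
R0 = Σ lx·mx = 0.62194 → 0.62

0.62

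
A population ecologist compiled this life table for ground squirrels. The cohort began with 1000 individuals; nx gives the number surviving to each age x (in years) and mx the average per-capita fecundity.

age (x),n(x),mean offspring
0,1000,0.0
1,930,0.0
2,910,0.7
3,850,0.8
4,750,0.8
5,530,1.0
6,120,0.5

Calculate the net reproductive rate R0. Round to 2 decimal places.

2.51

lx = nx/n0 = nx/1000: 1, 0.93, 0.91, 0.85, 0.75, 0.53, 0.12
lx·mx by age: 0, 0, 0.637, 0.68, 0.6, 0.53, 0.06
R0 = Σ lx·mx = 2.507 → 2.51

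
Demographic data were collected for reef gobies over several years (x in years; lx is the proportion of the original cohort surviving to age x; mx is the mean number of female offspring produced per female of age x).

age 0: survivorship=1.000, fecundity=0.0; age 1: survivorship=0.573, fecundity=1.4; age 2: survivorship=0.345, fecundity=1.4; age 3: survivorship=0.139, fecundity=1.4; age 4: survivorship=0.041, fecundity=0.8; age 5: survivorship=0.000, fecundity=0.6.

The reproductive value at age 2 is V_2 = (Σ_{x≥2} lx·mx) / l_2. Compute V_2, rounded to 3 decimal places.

2.059

lx·mx for x ≥ 2: 0.483, 0.1946, 0.0328, 0 → sum = 0.7104
V_2 = 0.7104 / l_2 = 0.7104 / 0.345 = 2.05913… → 2.059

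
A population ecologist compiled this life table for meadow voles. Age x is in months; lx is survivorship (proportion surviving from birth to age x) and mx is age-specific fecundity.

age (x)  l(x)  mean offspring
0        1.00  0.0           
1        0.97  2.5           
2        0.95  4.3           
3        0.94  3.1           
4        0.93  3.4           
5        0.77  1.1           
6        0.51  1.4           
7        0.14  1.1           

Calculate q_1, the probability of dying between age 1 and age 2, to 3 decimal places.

0.021

q_1 = (l_1 − l_2) / l_1 = (0.97 − 0.95) / 0.97
     = 0.02 / 0.97 = 0.020619… → 0.021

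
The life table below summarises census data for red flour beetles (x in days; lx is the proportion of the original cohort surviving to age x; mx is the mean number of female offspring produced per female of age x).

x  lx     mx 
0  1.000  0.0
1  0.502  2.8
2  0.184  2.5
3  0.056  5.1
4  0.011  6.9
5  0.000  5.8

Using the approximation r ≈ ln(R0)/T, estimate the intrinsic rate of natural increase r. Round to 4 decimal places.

R0 = Σ lx·mx = 0 + 1.4056 + 0.46 + 0.2856 + 0.0759 + 0 = 2.2271
Σ x·lx·mx = 3.486; T = 3.486/2.2271 = 1.56526…
r ≈ ln(R0)/T = ln(2.2271)/1.56526… = 0.511543… → 0.5115

0.5115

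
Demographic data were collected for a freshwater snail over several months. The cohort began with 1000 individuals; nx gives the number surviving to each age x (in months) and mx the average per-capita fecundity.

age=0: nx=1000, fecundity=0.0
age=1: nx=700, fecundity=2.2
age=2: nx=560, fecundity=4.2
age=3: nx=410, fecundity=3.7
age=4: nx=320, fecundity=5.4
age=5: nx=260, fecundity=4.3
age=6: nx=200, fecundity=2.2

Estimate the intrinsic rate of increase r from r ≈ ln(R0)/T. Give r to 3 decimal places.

0.725

lx = nx/n0 = nx/1000: 1, 0.7, 0.56, 0.41, 0.32, 0.26, 0.2
R0 = Σ lx·mx = 0 + 1.54 + 2.352 + 1.517 + 1.728 + 1.118 + 0.44 = 8.695
Σ x·lx·mx = 25.937; T = 25.937/8.695 = 2.98298…
r ≈ ln(R0)/T = ln(8.695)/2.98298… = 0.72503… → 0.725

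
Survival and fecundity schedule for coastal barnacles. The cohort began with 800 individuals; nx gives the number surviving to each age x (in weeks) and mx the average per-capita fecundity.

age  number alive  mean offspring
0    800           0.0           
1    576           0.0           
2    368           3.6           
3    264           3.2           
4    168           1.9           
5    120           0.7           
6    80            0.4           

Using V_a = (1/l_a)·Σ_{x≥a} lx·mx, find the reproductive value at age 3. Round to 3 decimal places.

lx = nx/n0 = nx/800: 1, 0.72, 0.46, 0.33, 0.21, 0.15, 0.1
lx·mx for x ≥ 3: 1.056, 0.399, 0.105, 0.04 → sum = 1.6
V_3 = 1.6 / l_3 = 1.6 / 0.33 = 4.848485… → 4.848

4.848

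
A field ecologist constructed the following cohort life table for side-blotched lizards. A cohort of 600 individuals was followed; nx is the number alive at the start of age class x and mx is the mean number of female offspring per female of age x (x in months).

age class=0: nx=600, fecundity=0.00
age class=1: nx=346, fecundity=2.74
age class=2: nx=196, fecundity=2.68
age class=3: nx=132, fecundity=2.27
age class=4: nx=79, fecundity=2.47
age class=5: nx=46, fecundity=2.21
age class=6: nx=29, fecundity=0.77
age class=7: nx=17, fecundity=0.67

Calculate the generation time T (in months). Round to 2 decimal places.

2.09

lx = nx/n0 = nx/600: 1, 0.57667…, 0.32667…, 0.22, 0.13167…, 0.07667…, 0.04833…, 0.02833…
lx·mx: 0, 1.580067…, 0.875467…, 0.4994, 0.325217…, 0.169433…, 0.037217…, 0.018983… → R0 = 3.505783…
x·lx·mx: 0, 1.580067…, 1.750933…, 1.4982, 1.300867…, 0.847167…, 0.2233…, 0.132883… → Σ = 7.333417…
T = 7.333417… / 3.505783… = 2.091805… → 2.09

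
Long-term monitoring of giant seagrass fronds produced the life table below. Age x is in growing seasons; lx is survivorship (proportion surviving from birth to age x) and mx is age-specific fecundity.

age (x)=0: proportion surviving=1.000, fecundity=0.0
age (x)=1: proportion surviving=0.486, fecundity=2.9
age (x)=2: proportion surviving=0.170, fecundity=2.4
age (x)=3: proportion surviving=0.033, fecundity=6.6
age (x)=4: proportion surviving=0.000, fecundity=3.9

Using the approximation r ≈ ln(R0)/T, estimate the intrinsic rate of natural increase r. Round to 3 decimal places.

R0 = Σ lx·mx = 0 + 1.4094 + 0.408 + 0.2178 + 0 = 2.0352
Σ x·lx·mx = 2.8788; T = 2.8788/2.0352 = 1.4145…
r ≈ ln(R0)/T = ln(2.0352)/1.4145… = 0.50236… → 0.502

0.502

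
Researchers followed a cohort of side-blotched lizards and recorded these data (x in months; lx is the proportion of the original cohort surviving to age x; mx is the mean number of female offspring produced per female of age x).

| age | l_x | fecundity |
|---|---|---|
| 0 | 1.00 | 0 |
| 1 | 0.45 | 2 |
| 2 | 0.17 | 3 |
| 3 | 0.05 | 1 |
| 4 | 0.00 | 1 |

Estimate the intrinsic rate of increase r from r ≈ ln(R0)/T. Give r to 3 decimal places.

R0 = Σ lx·mx = 0 + 0.9 + 0.51 + 0.05 + 0 = 1.46
Σ x·lx·mx = 2.07; T = 2.07/1.46 = 1.41781…
r ≈ ln(R0)/T = ln(1.46)/1.41781… = 0.26692… → 0.267

0.267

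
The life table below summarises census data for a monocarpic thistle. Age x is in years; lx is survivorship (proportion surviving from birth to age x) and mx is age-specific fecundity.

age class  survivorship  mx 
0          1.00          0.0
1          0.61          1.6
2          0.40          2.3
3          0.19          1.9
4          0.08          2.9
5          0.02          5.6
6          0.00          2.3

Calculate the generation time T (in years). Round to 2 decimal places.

lx·mx: 0, 0.976, 0.92, 0.361, 0.232, 0.112, 0 → R0 = 2.601
x·lx·mx: 0, 0.976, 1.84, 1.083, 0.928, 0.56, 0 → Σ = 5.387
T = 5.387 / 2.601 = 2.071126… → 2.07

2.07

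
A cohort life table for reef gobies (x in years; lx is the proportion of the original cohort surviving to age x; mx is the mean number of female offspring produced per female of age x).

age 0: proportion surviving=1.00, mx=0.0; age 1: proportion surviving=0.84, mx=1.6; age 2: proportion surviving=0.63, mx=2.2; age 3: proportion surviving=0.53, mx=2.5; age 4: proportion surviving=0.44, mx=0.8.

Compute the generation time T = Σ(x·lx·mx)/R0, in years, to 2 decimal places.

2.16

lx·mx: 0, 1.344, 1.386, 1.325, 0.352 → R0 = 4.407
x·lx·mx: 0, 1.344, 2.772, 3.975, 1.408 → Σ = 9.499
T = 9.499 / 4.407 = 2.155435… → 2.16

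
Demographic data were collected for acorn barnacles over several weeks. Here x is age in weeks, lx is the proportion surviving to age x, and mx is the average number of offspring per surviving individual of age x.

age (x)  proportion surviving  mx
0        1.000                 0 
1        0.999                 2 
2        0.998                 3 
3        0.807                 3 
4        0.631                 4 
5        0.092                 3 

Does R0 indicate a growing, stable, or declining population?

growing

R0 = Σ lx·mx = 0 + 1.998 + 2.994 + 2.421 + 2.524 + 0.276 = 10.213
R0 > 1, so the population is growing.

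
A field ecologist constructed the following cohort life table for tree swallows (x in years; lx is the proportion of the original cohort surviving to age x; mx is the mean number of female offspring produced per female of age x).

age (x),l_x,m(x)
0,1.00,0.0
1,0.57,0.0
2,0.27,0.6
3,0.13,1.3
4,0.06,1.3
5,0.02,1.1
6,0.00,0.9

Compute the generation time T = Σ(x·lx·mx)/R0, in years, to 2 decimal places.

lx·mx: 0, 0, 0.162, 0.169, 0.078, 0.022, 0 → R0 = 0.431
x·lx·mx: 0, 0, 0.324, 0.507, 0.312, 0.11, 0 → Σ = 1.253
T = 1.253 / 0.431 = 2.907193… → 2.91

2.91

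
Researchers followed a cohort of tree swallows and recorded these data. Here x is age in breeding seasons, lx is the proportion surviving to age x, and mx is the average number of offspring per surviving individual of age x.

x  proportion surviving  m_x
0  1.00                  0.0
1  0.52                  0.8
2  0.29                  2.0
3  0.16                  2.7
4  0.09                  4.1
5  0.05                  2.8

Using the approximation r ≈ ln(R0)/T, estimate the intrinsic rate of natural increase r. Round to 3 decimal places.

R0 = Σ lx·mx = 0 + 0.416 + 0.58 + 0.432 + 0.369 + 0.14 = 1.937
Σ x·lx·mx = 5.048; T = 5.048/1.937 = 2.60609…
r ≈ ln(R0)/T = ln(1.937)/2.60609… = 0.25369… → 0.254

0.254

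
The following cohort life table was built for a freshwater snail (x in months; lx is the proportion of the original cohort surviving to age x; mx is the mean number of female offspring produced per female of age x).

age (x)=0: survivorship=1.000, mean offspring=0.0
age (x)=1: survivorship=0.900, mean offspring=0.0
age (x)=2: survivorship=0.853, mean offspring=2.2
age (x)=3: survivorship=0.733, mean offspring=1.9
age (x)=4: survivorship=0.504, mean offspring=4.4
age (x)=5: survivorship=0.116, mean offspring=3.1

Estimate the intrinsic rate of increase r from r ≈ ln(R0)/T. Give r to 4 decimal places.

R0 = Σ lx·mx = 0 + 0 + 1.8766 + 1.3927 + 2.2176 + 0.3596 = 5.8465
Σ x·lx·mx = 18.5997; T = 18.5997/5.8465 = 3.18134…
r ≈ ln(R0)/T = ln(5.8465)/3.18134… = 0.555063… → 0.5551

0.5551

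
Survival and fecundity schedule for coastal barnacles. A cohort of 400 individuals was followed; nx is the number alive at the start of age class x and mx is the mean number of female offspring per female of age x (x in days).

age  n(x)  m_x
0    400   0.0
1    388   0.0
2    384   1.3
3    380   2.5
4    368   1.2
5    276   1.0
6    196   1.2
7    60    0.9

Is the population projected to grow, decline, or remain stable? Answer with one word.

lx = nx/n0 = nx/400: 1, 0.97, 0.96, 0.95, 0.92, 0.69, 0.49, 0.15
R0 = Σ lx·mx = 0 + 0 + 1.248 + 2.375 + 1.104 + 0.69 + 0.588 + 0.135 = 6.14
R0 > 1, so the population is growing.

growing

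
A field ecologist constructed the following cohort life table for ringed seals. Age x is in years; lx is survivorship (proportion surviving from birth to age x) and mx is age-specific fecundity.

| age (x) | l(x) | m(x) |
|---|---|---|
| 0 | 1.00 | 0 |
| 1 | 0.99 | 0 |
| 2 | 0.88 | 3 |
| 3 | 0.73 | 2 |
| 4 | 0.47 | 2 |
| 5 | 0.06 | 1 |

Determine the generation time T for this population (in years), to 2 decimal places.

lx·mx: 0, 0, 2.64, 1.46, 0.94, 0.06 → R0 = 5.1
x·lx·mx: 0, 0, 5.28, 4.38, 3.76, 0.3 → Σ = 13.72
T = 13.72 / 5.1 = 2.690196… → 2.69

2.69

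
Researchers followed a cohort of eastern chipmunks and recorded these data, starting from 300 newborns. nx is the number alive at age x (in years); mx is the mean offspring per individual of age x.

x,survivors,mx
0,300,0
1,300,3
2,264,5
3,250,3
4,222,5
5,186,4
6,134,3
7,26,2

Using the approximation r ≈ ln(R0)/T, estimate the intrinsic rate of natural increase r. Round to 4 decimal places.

lx = nx/n0 = nx/300: 1, 1, 0.88, 0.83333…, 0.74, 0.62, 0.44667…, 0.08667…
R0 = Σ lx·mx = 0 + 3 + 4.4 + 2.5… + 3.7 + 2.48 + 1.34… + 0.17333… = 17.593333…
Σ x·lx·mx = 55.753333…; T = 55.753333…/17.593333… = 3.169…
r ≈ ln(R0)/T = ln(17.593333…)/3.169… = 0.904865… → 0.9049

0.9049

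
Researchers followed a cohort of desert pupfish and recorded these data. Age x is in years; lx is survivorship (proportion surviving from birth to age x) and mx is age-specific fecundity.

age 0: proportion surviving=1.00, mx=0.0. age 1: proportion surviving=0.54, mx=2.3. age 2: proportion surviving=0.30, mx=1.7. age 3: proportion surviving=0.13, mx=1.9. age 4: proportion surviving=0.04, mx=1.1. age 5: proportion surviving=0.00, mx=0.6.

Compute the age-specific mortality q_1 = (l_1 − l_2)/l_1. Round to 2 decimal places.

0.44

q_1 = (l_1 − l_2) / l_1 = (0.54 − 0.3) / 0.54
     = 0.24 / 0.54 = 0.444444… → 0.44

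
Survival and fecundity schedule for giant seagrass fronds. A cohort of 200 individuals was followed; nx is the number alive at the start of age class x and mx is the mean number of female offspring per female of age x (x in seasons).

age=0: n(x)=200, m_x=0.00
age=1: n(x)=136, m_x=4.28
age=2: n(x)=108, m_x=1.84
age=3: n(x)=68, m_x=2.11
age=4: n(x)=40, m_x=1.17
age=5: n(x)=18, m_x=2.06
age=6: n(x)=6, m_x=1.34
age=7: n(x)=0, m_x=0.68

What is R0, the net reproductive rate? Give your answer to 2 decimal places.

5.08

lx = nx/n0 = nx/200: 1, 0.68, 0.54, 0.34, 0.2, 0.09, 0.03, 0
lx·mx by age: 0, 2.9104, 0.9936, 0.7174, 0.234, 0.1854, 0.0402, 0
R0 = Σ lx·mx = 5.081 → 5.08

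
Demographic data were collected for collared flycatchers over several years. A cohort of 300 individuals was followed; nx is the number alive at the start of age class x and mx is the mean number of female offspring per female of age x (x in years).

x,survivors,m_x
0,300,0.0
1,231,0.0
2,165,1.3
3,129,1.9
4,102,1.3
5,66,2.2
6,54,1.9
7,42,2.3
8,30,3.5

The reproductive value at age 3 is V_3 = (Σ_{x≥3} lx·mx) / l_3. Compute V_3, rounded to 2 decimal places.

6.41

lx = nx/n0 = nx/300: 1, 0.77, 0.55, 0.43, 0.34, 0.22, 0.18, 0.14, 0.1
lx·mx for x ≥ 3: 0.817, 0.442, 0.484, 0.342, 0.322, 0.35 → sum = 2.757
V_3 = 2.757 / l_3 = 2.757 / 0.43 = 6.411628… → 6.41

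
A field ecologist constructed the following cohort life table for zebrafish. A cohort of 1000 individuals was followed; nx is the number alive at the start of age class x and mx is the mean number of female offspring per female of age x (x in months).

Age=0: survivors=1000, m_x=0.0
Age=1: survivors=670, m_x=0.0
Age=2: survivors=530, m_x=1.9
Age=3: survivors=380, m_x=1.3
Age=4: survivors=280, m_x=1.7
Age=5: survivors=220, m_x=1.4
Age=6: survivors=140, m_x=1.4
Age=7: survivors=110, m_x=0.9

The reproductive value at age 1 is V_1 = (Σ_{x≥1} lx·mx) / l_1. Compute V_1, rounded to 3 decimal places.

lx = nx/n0 = nx/1000: 1, 0.67, 0.53, 0.38, 0.28, 0.22, 0.14, 0.11
lx·mx for x ≥ 1: 0, 1.007, 0.494, 0.476, 0.308, 0.196, 0.099 → sum = 2.58
V_1 = 2.58 / l_1 = 2.58 / 0.67 = 3.850746… → 3.851

3.851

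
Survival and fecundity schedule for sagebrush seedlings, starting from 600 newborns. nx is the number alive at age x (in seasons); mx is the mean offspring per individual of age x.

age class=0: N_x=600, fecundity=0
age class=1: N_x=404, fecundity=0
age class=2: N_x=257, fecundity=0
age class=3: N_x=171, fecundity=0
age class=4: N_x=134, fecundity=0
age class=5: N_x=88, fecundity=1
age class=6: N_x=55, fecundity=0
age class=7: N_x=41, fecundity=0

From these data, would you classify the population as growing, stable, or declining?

declining

lx = nx/n0 = nx/600: 1, 0.67333…, 0.42833…, 0.285, 0.22333…, 0.14667…, 0.09167…, 0.06833…
R0 = Σ lx·mx = 0 + 0 + 0 + 0 + 0 + 0.146667… + 0 + 0 = 0.146667…
R0 < 1, so the population is declining.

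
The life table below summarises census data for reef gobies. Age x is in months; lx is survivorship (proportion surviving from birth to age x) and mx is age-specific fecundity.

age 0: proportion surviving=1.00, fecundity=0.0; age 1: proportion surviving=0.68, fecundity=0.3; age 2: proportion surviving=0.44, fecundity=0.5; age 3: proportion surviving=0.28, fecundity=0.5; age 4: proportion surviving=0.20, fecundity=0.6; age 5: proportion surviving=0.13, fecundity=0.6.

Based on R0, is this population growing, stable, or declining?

R0 = Σ lx·mx = 0 + 0.204 + 0.22 + 0.14 + 0.12 + 0.078 = 0.762
R0 < 1, so the population is declining.

declining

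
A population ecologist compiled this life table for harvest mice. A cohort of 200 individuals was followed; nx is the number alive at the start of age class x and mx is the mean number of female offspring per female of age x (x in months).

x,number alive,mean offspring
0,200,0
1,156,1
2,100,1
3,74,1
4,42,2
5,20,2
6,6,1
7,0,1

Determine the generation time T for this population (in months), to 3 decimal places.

lx = nx/n0 = nx/200: 1, 0.78, 0.5, 0.37, 0.21, 0.1, 0.03, 0
lx·mx: 0, 0.78, 0.5, 0.37, 0.42, 0.2, 0.03, 0 → R0 = 2.3
x·lx·mx: 0, 0.78, 1, 1.11, 1.68, 1, 0.18, 0 → Σ = 5.75
T = 5.75 / 2.3 = 2.5 → 2.500

2.500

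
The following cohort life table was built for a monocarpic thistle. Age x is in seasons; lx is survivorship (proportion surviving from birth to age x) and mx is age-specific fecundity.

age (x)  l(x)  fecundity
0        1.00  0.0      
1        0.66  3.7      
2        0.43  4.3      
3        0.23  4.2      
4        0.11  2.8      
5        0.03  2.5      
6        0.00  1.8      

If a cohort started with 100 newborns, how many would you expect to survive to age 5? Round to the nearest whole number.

3

Expected survivors = N0 · l_5 = 100 × 0.03 = 3 → 3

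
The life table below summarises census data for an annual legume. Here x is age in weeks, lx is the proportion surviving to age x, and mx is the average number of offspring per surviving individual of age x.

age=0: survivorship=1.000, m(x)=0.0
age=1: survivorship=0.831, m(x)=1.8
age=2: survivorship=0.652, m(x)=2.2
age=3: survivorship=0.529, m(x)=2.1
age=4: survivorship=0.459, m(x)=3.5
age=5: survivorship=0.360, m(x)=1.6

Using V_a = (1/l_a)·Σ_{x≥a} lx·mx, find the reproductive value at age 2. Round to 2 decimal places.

lx·mx for x ≥ 2: 1.4344, 1.1109, 1.6065, 0.576 → sum = 4.7278
V_2 = 4.7278 / l_2 = 4.7278 / 0.652 = 7.251227… → 7.25

7.25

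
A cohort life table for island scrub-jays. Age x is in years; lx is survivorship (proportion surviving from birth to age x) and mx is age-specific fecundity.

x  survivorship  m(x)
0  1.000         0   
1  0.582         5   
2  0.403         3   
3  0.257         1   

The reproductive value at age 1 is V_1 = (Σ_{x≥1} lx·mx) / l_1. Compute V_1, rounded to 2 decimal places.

lx·mx for x ≥ 1: 2.91, 1.209, 0.257 → sum = 4.376
V_1 = 4.376 / l_1 = 4.376 / 0.582 = 7.5189… → 7.52

7.52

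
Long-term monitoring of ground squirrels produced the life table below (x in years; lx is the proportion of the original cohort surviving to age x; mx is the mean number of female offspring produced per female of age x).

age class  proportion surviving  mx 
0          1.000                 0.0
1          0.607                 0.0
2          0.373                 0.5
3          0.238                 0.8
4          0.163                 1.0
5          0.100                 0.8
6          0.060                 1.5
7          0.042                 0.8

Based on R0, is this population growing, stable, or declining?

R0 = Σ lx·mx = 0 + 0 + 0.1865 + 0.1904 + 0.163 + 0.08 + 0.09 + 0.0336 = 0.7435
R0 < 1, so the population is declining.

declining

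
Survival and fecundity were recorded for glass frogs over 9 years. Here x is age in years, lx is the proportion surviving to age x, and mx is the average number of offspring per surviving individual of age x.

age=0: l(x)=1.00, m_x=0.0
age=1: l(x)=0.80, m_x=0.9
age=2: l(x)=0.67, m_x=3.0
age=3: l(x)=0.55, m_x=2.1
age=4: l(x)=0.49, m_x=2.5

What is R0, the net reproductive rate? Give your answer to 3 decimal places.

lx·mx by age: 0, 0.72, 2.01, 1.155, 1.225
R0 = Σ lx·mx = 5.11 → 5.110

5.110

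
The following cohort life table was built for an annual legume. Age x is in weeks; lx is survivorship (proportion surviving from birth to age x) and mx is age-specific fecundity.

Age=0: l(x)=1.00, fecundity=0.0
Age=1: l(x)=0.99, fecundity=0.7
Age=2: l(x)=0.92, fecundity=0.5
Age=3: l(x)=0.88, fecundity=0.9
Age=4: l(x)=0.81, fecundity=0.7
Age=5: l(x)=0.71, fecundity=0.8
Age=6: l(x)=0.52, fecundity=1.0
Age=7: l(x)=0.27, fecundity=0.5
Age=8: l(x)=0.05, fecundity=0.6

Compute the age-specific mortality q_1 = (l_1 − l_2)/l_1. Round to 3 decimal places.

0.071

q_1 = (l_1 − l_2) / l_1 = (0.99 − 0.92) / 0.99
     = 0.07 / 0.99 = 0.070707… → 0.071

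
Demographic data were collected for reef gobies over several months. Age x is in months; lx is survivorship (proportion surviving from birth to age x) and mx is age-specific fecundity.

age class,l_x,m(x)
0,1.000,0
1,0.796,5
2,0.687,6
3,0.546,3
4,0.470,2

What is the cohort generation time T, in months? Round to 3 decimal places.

lx·mx: 0, 3.98, 4.122, 1.638, 0.94 → R0 = 10.68
x·lx·mx: 0, 3.98, 8.244, 4.914, 3.76 → Σ = 20.898
T = 20.898 / 10.68 = 1.956742… → 1.957

1.957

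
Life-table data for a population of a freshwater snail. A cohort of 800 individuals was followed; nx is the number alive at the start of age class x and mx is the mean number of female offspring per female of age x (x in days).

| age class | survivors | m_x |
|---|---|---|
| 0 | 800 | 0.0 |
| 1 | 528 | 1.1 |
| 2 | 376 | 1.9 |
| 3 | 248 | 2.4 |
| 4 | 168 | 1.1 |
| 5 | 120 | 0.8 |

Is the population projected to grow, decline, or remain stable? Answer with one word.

growing

lx = nx/n0 = nx/800: 1, 0.66, 0.47, 0.31, 0.21, 0.15
R0 = Σ lx·mx = 0 + 0.726 + 0.893 + 0.744 + 0.231 + 0.12 = 2.714
R0 > 1, so the population is growing.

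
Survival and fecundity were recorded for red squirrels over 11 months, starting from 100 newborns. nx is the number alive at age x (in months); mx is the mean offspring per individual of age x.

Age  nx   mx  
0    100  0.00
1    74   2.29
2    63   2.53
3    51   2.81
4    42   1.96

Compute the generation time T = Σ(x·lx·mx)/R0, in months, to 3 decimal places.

2.250

lx = nx/n0 = nx/100: 1, 0.74, 0.63, 0.51, 0.42
lx·mx: 0, 1.6946, 1.5939, 1.4331, 0.8232 → R0 = 5.5448
x·lx·mx: 0, 1.6946, 3.1878, 4.2993, 3.2928 → Σ = 12.4745
T = 12.4745 / 5.5448 = 2.249766… → 2.250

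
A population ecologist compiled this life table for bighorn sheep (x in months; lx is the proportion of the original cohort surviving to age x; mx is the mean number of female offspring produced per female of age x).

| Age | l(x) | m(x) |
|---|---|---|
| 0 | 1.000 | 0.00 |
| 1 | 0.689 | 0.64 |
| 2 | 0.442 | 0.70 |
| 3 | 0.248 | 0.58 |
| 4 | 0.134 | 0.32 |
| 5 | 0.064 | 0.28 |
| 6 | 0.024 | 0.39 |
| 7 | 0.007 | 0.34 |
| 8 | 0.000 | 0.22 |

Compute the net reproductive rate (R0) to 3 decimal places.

0.967

lx·mx by age: 0, 0.44096, 0.3094, 0.14384, 0.04288, 0.01792, 0.00936, 0.00238, 0
R0 = Σ lx·mx = 0.96674 → 0.967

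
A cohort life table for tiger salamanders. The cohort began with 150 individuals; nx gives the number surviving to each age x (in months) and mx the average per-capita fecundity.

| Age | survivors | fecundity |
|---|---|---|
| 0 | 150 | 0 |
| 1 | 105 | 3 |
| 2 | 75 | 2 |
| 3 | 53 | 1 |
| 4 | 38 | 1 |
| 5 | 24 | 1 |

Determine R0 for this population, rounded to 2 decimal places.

3.87

lx = nx/n0 = nx/150: 1, 0.7, 0.5, 0.35333…, 0.25333…, 0.16
lx·mx by age: 0, 2.1, 1, 0.353333…, 0.253333…, 0.16
R0 = Σ lx·mx = 3.866667… → 3.87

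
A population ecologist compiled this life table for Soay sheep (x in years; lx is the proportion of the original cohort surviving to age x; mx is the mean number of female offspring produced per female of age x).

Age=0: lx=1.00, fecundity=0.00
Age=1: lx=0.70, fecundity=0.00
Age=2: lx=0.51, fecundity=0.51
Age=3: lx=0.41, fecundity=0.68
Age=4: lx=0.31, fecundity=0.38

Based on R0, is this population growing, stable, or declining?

R0 = Σ lx·mx = 0 + 0 + 0.2601 + 0.2788 + 0.1178 = 0.6567
R0 < 1, so the population is declining.

declining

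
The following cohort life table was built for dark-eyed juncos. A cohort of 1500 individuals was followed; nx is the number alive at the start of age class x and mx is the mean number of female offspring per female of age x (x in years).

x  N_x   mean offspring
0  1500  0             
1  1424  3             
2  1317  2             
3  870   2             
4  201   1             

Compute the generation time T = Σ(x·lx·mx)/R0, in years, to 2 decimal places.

1.76

lx = nx/n0 = nx/1500: 1, 0.94933…, 0.878, 0.58, 0.134
lx·mx: 0, 2.848…, 1.756, 1.16, 0.134 → R0 = 5.898…
x·lx·mx: 0, 2.848…, 3.512, 3.48, 0.536 → Σ = 10.376…
T = 10.376… / 5.898… = 1.75924… → 1.76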